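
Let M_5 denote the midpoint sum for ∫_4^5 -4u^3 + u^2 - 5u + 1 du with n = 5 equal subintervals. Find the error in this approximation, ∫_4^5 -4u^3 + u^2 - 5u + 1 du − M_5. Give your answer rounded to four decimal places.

-0.1767

Exact integral: ∫_4^5 f(u) du ≈ -370.166667.
M_5 = -369.99.
Error ≈ -370.166667 − (-369.99) ≈ -0.1767.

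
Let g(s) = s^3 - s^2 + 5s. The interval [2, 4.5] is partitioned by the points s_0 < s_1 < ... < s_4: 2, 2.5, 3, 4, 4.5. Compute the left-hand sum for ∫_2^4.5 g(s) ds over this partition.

84.9375

Subinterval widths: 0.5, 0.5, 1, 0.5.
Left endpoints: 2, 2.5, 3, 4.
g(2) = 14, g(2.5) = 21.875, g(3) = 33, g(4) = 68.
Sum = Σ Δs_i · g(s_i).
Sum = 84.9375.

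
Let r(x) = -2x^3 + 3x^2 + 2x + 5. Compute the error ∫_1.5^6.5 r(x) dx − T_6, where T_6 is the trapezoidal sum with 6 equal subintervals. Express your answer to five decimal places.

12.15278

Exact integral: ∫_1.5^6.5 r(x) dx = -553.75.
T_6 ≈ -565.9027778.
Error ≈ -553.75 − (-565.9027778) ≈ 12.15278.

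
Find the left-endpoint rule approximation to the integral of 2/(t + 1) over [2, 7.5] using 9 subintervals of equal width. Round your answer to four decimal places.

2.2207

Δt = (7.5 − 2)/9 = 11/18.
Left endpoints: 2, 47/18, 29/9, 23/6, 40/9, 91/18, 17/3, 113/18, 62/9.
f(2) = 2/3, f(47/18) = 36/65, f(29/9) = 9/19, f(23/6) = 12/29, f(40/9) = 18/49, f(91/18) = 36/109, f(17/3) = 0.3, f(113/18) = 36/131, f(62/9) = 18/71.
Sum = Δt · [f(2) + f(47/18) + f(29/9) + ...].
Sum ≈ 2.2207.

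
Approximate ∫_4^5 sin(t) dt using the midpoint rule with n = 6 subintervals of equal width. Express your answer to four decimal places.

Δt = (5 − 4)/6 = 1/6.
Midpoints: 49/12, 4.25, 53/12, 55/12, 4.75, 59/12.
f(49/12) ≈ -0.8086, f(4.25) ≈ -0.8950, f(53/12) ≈ -0.9566, f(55/12) ≈ -0.9917, f(4.75) ≈ -0.9993, f(59/12) ≈ -0.9792.
Sum = Δt · [f(49/12) + f(4.25) + f(53/12) + ...].
Sum ≈ -0.9384.

-0.9384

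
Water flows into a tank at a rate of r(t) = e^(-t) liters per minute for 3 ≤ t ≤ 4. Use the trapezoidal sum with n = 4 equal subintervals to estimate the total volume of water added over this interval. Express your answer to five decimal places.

Δt = (4 − 3)/4 = 0.25.
r(3) ≈ 0.04979, r(3.25) ≈ 0.03877, r(3.5) ≈ 0.03020, r(3.75) ≈ 0.02352, r(4) ≈ 0.01832.
T_4 = (Δt/2)·[r(t_0) + 2r(t_1) + 2r(t_2) + 2r(t_3) + r(t_4)].
Sum ≈ 0.03164.

0.03164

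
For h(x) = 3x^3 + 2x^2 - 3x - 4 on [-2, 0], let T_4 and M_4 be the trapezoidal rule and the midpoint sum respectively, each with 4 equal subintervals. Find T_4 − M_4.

-0.875

T_4 = -9.25.
M_4 = -8.375.
T_4 − M_4 = -0.875.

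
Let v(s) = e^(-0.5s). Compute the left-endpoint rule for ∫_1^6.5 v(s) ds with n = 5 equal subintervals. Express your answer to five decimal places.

1.47626

Δs = (6.5 − 1)/5 = 1.1.
Left endpoints: 1, 2.1, 3.2, 4.3, 5.4.
v(1) ≈ 0.60653, v(2.1) ≈ 0.34994, v(3.2) ≈ 0.20190, v(4.3) ≈ 0.11648, v(5.4) ≈ 0.06721.
Sum = Δs · [v(1) + v(2.1) + v(3.2) + v(4.3) + v(5.4)].
Sum ≈ 1.47626.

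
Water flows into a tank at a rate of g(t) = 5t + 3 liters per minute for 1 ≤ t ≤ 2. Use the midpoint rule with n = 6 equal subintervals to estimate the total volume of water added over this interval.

Δt = (2 − 1)/6 = 1/6.
Midpoints: 13/12, 1.25, 17/12, 19/12, 1.75, 23/12.
g(13/12) = 101/12, g(1.25) = 9.25, g(17/12) = 121/12, g(19/12) = 131/12, g(1.75) = 11.75, g(23/12) = 151/12.
Sum = Δt · [g(13/12) + g(1.25) + g(17/12) + ...].
Sum = 10.5.

10.5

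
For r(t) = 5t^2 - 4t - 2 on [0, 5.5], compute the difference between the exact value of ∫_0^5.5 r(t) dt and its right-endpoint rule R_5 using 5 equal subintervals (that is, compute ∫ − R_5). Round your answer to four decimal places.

-76.6333

Exact integral: ∫_0^5.5 r(t) dt ≈ 205.791667.
R_5 = 282.425.
Error ≈ 205.791667 − 282.425 ≈ -76.6333.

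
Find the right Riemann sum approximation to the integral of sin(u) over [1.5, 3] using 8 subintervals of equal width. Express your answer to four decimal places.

Δu = (3 − 1.5)/8 = 0.1875.
Right endpoints: 1.6875, 1.875, 2.0625, 2.25, 2.4375, 2.625, 2.8125, 3.
f(1.6875) ≈ 0.9932, f(1.875) ≈ 0.9541, f(2.0625) ≈ 0.8815, f(2.25) ≈ 0.7781, f(2.4375) ≈ 0.6473, f(2.625) ≈ 0.4939, f(2.8125) ≈ 0.3232, f(3) ≈ 0.1411.
Sum = Δu · [f(1.6875) + f(1.875) + f(2.0625) + ...].
Sum ≈ 0.9773.

0.9773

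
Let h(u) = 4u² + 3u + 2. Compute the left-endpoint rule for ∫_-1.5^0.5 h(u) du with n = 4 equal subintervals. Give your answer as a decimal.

Δu = (0.5 − (-1.5))/4 = 0.5.
Left endpoints: -1.5, -1, -0.5, 0.
h(-1.5) = 6.5, h(-1) = 3, h(-0.5) = 1.5, h(0) = 2.
Sum = Δu · [h(-1.5) + h(-1) + h(-0.5) + h(0)].
Sum = 6.5.

6.5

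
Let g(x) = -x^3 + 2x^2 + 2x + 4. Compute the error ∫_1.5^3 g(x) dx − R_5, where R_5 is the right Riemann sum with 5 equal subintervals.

Exact integral: ∫_1.5^3 g(x) dx = 9.515625.
R_5 = 8.34.
Error = 9.515625 − 8.34 = 1.175625.

1.175625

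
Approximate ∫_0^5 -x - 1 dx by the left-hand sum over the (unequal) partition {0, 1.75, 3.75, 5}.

-13.1875

Subinterval widths: 1.75, 2, 1.25.
Left endpoints: 0, 1.75, 3.75.
f(0) = -1, f(1.75) = -2.75, f(3.75) = -4.75.
Sum = Σ Δx_i · f(x_i).
Sum = -13.1875.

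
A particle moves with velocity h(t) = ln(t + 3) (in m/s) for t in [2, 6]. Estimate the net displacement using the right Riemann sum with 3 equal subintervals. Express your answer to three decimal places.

8.107

Δt = (6 − 2)/3 = 4/3.
Right endpoints: 10/3, 14/3, 6.
h(10/3) ≈ 1.846, h(14/3) ≈ 2.037, h(6) ≈ 2.197.
Sum = Δt · [h(10/3) + h(14/3) + h(6)].
Sum ≈ 8.107.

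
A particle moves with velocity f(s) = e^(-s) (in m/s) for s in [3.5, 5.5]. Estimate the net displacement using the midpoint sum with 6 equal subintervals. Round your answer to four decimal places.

0.0260

Δs = (5.5 − 3.5)/6 = 1/3.
Midpoints: 11/3, 4, 13/3, 14/3, 5, 16/3.
f(11/3) ≈ 0.0256, f(4) ≈ 0.0183, f(13/3) ≈ 0.0131, f(14/3) ≈ 0.0094, f(5) ≈ 0.0067, f(16/3) ≈ 0.0048.
Sum = Δs · [f(11/3) + f(4) + f(13/3) + ...].
Sum ≈ 0.0260.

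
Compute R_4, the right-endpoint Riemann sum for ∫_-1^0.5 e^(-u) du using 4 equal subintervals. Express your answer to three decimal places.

Δu = (0.5 − (-1))/4 = 0.375.
Right endpoints: -0.625, -0.25, 0.125, 0.5.
f(-0.625) ≈ 1.868, f(-0.25) ≈ 1.284, f(0.125) ≈ 0.882, f(0.5) ≈ 0.607.
Sum = Δu · [f(-0.625) + f(-0.25) + f(0.125) + f(0.5)].
Sum ≈ 1.740.

1.740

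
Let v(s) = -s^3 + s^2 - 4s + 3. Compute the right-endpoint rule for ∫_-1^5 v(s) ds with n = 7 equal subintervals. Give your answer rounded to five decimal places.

-201.67347

Δs = (5 − (-1))/7 = 6/7.
Right endpoints: -1/7, 5/7, 11/7, 17/7, 23/7, 29/7, 5.
v(-1/7) = 1233/343, v(5/7) = 99/343, v(11/7) = -1611/343, v(17/7) = -5193/343, v(23/7) = -11943/343, v(29/7) = -23157/343, v(5) = -117.
Sum = Δs · [v(-1/7) + v(5/7) + v(11/7) + ...].
Sum ≈ -201.67347.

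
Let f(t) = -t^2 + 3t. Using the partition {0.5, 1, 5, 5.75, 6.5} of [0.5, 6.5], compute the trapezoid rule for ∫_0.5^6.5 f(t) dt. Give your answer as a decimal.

Subinterval widths: 0.5, 4, 0.75, 0.75.
f(0.5) = 1.25, f(1) = 2, f(5) = -10, f(5.75) = -15.8125, f(6.5) = -22.75.
On each subinterval the trapezoid contributes (Δt_i/2)·[f(t_{i-1}) + f(t_i)].
Sum = -39.328125.

-39.328125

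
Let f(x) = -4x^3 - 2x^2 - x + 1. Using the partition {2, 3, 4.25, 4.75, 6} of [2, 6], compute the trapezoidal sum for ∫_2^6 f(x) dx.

-1473.625

Subinterval widths: 1, 1.25, 0.5, 1.25.
f(2) = -41, f(3) = -128, f(4.25) = -346.4375, f(4.75) = -477.5625, f(6) = -941.
On each subinterval the trapezoid contributes (Δx_i/2)·[f(x_{i-1}) + f(x_i)].
Sum = -1473.625.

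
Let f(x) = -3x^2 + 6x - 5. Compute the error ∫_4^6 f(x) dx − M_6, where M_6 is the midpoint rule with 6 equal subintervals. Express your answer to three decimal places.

Exact integral: ∫_4^6 f(x) dx = -102.
M_6 ≈ -101.94444.
Error ≈ -102 − (-101.94444) ≈ -0.056.

-0.056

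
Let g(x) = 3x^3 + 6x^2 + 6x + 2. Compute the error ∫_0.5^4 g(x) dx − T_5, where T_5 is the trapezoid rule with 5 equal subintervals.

-7.503125

Exact integral: ∫_0.5^4 g(x) dx = 373.953125.
T_5 = 381.45625.
Error = 373.953125 − 381.45625 = -7.503125.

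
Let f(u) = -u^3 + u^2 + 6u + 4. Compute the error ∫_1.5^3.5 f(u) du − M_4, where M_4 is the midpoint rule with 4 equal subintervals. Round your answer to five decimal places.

-0.27083

Exact integral: ∫_1.5^3.5 f(u) du ≈ 14.9166667.
M_4 = 15.1875.
Error ≈ 14.9166667 − 15.1875 ≈ -0.27083.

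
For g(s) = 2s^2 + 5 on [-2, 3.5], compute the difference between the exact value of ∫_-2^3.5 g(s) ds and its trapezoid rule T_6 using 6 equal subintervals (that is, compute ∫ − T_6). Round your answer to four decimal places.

Exact integral: ∫_-2^3.5 g(s) ds ≈ 61.416667.
T_6 ≈ 62.957176.
Error ≈ 61.416667 − 62.957176 ≈ -1.5405.

-1.5405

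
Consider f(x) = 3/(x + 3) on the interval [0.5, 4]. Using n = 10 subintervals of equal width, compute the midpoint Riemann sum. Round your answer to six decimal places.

2.078506

Δx = (4 − 0.5)/10 = 0.35.
Midpoints: 0.675, 1.025, 1.375, 1.725, 2.075, 2.425, 2.775, 3.125, 3.475, 3.825.
f(0.675) = 40/49, f(1.025) = 120/161, f(1.375) = 24/35, f(1.725) = 40/63, f(2.075) = 120/203, f(2.425) = 120/217, f(2.775) = 40/77, f(3.125) = 24/49, f(3.475) = 120/259, f(3.825) = 40/91.
Sum = Δx · [f(0.675) + f(1.025) + f(1.375) + ...].
Sum ≈ 2.078506.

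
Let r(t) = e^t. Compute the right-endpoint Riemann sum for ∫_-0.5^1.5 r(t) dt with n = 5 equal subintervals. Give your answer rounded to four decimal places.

4.7017

Δt = (1.5 − (-0.5))/5 = 0.4.
Right endpoints: -0.1, 0.3, 0.7, 1.1, 1.5.
r(-0.1) ≈ 0.9048, r(0.3) ≈ 1.3499, r(0.7) ≈ 2.0138, r(1.1) ≈ 3.0042, r(1.5) ≈ 4.4817.
Sum = Δt · [r(-0.1) + r(0.3) + r(0.7) + r(1.1) + r(1.5)].
Sum ≈ 4.7017.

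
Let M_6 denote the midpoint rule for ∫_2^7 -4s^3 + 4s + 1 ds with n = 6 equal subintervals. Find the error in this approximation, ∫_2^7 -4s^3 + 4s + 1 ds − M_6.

Exact integral: ∫_2^7 f(s) ds = -2290.
M_6 = -2274.375.
Error = -2290 − (-2274.375) = -15.625.

-15.625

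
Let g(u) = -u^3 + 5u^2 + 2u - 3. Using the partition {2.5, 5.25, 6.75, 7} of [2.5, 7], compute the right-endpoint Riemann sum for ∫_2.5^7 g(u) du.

-123.92578125

Subinterval widths: 2.75, 1.5, 0.25.
Right endpoints: 5.25, 6.75, 7.
g(5.25) = 0.609375, g(6.75) = -69.234375, g(7) = -87.
Sum = Σ Δu_i · g(u_i).
Sum = -123.92578125.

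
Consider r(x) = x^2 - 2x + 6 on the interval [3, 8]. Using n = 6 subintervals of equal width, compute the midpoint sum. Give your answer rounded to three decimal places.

136.377

Δx = (8 − 3)/6 = 5/6.
Midpoints: 41/12, 4.25, 61/12, 71/12, 6.75, 91/12.
r(41/12) = 1561/144, r(4.25) = 15.5625, r(61/12) = 3121/144, r(71/12) = 4201/144, r(6.75) = 38.0625, r(91/12) = 6961/144.
Sum = Δx · [r(41/12) + r(4.25) + r(61/12) + ...].
Sum ≈ 136.377.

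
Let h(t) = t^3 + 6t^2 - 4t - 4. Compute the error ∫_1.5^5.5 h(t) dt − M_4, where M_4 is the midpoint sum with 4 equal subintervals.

5.5

Exact integral: ∫_1.5^5.5 h(t) dt = 481.5.
M_4 = 476.
Error = 481.5 − 476 = 5.5.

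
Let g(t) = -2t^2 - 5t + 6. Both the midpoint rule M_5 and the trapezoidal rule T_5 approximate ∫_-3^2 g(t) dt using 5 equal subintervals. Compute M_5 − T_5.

M_5 = 20.
T_5 = 17.5.
M_5 − T_5 = 2.5.

2.5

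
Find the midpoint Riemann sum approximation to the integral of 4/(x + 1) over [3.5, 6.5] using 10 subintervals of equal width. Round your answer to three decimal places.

Δx = (6.5 − 3.5)/10 = 0.3.
Midpoints: 3.65, 3.95, 4.25, 4.55, 4.85, 5.15, 5.45, 5.75, 6.05, 6.35.
f(3.65) = 80/93, f(3.95) = 80/99, f(4.25) = 16/21, f(4.55) = 80/111, f(4.85) = 80/117, f(5.15) = 80/123, f(5.45) = 80/129, f(5.75) = 16/27, f(6.05) = 80/141, f(6.35) = 80/147.
Sum = Δx · [f(3.65) + f(3.95) + f(4.25) + ...].
Sum ≈ 2.043.

2.043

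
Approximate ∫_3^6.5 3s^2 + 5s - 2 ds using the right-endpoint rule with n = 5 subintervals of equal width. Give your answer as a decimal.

365.645

Δs = (6.5 − 3)/5 = 0.7.
Right endpoints: 3.7, 4.4, 5.1, 5.8, 6.5.
f(3.7) = 57.57, f(4.4) = 78.08, f(5.1) = 101.53, f(5.8) = 127.92, f(6.5) = 157.25.
Sum = Δs · [f(3.7) + f(4.4) + f(5.1) + f(5.8) + f(6.5)].
Sum = 365.645.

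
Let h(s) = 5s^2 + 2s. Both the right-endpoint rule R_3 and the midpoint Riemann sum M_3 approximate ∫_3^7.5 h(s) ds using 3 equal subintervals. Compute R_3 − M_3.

R_3 = 897.75.
M_3 = 701.15625.
R_3 − M_3 = 196.59375.

196.59375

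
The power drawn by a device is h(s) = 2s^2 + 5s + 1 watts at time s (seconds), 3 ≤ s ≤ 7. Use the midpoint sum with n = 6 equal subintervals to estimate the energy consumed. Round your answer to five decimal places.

314.37037

Δs = (7 − 3)/6 = 2/3.
Midpoints: 10/3, 4, 14/3, 16/3, 6, 20/3.
h(10/3) = 359/9, h(4) = 53, h(14/3) = 611/9, h(16/3) = 761/9, h(6) = 103, h(20/3) = 1109/9.
Sum = Δs · [h(10/3) + h(4) + h(14/3) + ...].
Sum ≈ 314.37037.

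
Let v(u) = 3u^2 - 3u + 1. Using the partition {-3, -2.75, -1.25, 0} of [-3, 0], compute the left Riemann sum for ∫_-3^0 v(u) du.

68.953125

Subinterval widths: 0.25, 1.5, 1.25.
Left endpoints: -3, -2.75, -1.25.
v(-3) = 37, v(-2.75) = 31.9375, v(-1.25) = 9.4375.
Sum = Σ Δu_i · v(u_i).
Sum = 68.953125.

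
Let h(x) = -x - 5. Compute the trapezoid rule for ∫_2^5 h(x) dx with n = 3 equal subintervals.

Δx = (5 − 2)/3 = 1.
h(2) = -7, h(3) = -8, h(4) = -9, h(5) = -10.
T_3 = (Δx/2)·[h(x_0) + 2h(x_1) + 2h(x_2) + h(x_3)].
Sum = -25.5.

-25.5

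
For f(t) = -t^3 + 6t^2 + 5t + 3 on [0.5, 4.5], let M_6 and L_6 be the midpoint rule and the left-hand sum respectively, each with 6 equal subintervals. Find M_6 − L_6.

17

M_6 ≈ 141.72222222.
L_6 ≈ 124.72222222.
M_6 − L_6 = 17.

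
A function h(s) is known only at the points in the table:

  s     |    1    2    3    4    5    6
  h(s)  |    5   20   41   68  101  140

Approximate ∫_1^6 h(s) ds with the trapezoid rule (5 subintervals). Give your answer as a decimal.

Δs = 1.
T_5 = (1/2)·[5 + 2·20 + 2·41 + 2·68 + 2·101 + 140] = 302.5.

302.5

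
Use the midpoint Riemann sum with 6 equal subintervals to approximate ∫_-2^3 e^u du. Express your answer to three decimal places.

Δu = (3 − (-2))/6 = 5/6.
Midpoints: -19/12, -0.75, 1/12, 11/12, 1.75, 31/12.
f(-19/12) ≈ 0.205, f(-0.75) ≈ 0.472, f(1/12) ≈ 1.087, f(11/12) ≈ 2.501, f(1.75) ≈ 5.755, f(31/12) ≈ 13.241.
Sum = Δu · [f(-19/12) + f(-0.75) + f(1/12) + ...].
Sum ≈ 19.384.

19.384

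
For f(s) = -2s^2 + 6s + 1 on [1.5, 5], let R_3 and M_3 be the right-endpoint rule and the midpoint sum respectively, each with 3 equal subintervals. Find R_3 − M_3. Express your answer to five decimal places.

-16.67361

R_3 ≈ -25.2129630.
M_3 ≈ -8.5393519.
R_3 − M_3 ≈ -16.67361.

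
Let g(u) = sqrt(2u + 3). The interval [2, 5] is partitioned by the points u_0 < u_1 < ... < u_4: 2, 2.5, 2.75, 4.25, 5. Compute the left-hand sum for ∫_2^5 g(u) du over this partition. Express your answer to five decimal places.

8.94657

Subinterval widths: 0.5, 0.25, 1.5, 0.75.
Left endpoints: 2, 2.5, 2.75, 4.25.
g(2) ≈ 2.64575, g(2.5) ≈ 2.82843, g(2.75) ≈ 2.91548, g(4.25) ≈ 3.39116.
Sum = Σ Δu_i · g(u_i).
Sum ≈ 8.94657.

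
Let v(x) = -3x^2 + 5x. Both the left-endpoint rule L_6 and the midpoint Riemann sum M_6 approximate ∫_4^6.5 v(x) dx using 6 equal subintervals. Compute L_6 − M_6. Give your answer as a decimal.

L_6 ≈ -131.41493056.
M_6 ≈ -144.89149306.
L_6 − M_6 = 13.4765625.

13.4765625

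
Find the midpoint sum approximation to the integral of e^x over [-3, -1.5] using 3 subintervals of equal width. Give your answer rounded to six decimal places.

Δx = (-1.5 − (-3))/3 = 0.5.
Midpoints: -2.75, -2.25, -1.75.
f(-2.75) ≈ 0.063928, f(-2.25) ≈ 0.105399, f(-1.75) ≈ 0.173774.
Sum = Δx · [f(-2.75) + f(-2.25) + f(-1.75)].
Sum ≈ 0.171551.

0.171551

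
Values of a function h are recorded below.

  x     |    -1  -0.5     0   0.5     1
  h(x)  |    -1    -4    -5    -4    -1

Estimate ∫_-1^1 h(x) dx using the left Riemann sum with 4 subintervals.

Δx = 0.5.
Sum = 0.5·[(-1) + (-4) + (-5) + (-4)] = -7.

-7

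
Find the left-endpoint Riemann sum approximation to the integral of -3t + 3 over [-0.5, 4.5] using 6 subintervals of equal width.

-8.75

Δt = (4.5 − (-0.5))/6 = 5/6.
Left endpoints: -0.5, 1/3, 7/6, 2, 17/6, 11/3.
f(-0.5) = 4.5, f(1/3) = 2, f(7/6) = -0.5, f(2) = -3, f(17/6) = -5.5, f(11/3) = -8.
Sum = Δt · [f(-0.5) + f(1/3) + f(7/6) + ...].
Sum = -8.75.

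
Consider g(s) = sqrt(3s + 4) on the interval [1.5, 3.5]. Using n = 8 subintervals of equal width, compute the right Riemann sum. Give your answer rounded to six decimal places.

Δs = (3.5 − 1.5)/8 = 0.25.
Right endpoints: 1.75, 2, 2.25, 2.5, 2.75, 3, 3.25, 3.5.
g(1.75) ≈ 3.041381, g(2) ≈ 3.162278, g(2.25) ≈ 3.278719, g(2.5) ≈ 3.391165, g(2.75) ≈ 3.500000, g(3) ≈ 3.605551, g(3.25) ≈ 3.708099, g(3.5) ≈ 3.807887.
Sum = Δs · [g(1.75) + g(2) + g(2.25) + ...].
Sum ≈ 6.873770.

6.873770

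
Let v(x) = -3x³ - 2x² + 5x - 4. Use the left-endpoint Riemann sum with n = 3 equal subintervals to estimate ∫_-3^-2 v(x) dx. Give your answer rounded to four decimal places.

Δx = (-2 − (-3))/3 = 1/3.
Left endpoints: -3, -8/3, -7/3.
v(-3) = 44, v(-8/3) = 76/3, v(-7/3) = 104/9.
Sum = Δx · [v(-3) + v(-8/3) + v(-7/3)].
Sum ≈ 26.9630.

26.9630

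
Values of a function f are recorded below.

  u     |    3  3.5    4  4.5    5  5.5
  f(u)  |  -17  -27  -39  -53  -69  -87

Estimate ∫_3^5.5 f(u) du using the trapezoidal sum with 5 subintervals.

-120

Δu = 0.5.
T_5 = (0.5/2)·[(-17) + 2·(-27) + 2·(-39) + 2·(-53) + 2·(-69) + (-87)] = -120.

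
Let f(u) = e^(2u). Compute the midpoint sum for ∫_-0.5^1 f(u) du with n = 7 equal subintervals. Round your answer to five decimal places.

3.48386

Δu = (1 − (-0.5))/7 = 3/14.
Midpoints: -11/28, -5/28, 1/28, 0.25, 13/28, 19/28, 25/28.
f(-11/28) ≈ 0.45579, f(-5/28) ≈ 0.69967, f(1/28) ≈ 1.07404, f(0.25) ≈ 1.64872, f(13/28) ≈ 2.53089, f(19/28) ≈ 3.88508, f(25/28) ≈ 5.96384.
Sum = Δu · [f(-11/28) + f(-5/28) + f(1/28) + ...].
Sum ≈ 3.48386.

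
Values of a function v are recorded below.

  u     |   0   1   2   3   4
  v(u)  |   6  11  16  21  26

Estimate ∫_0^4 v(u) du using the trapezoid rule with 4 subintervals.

Δu = 1.
T_4 = (1/2)·[6 + 2·11 + 2·16 + 2·21 + 26] = 64.

64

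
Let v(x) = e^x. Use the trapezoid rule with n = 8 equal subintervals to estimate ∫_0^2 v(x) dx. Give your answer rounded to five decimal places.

Δx = (2 − 0)/8 = 0.25.
v(0) ≈ 1.00000, v(0.25) ≈ 1.28403, v(0.5) ≈ 1.64872, v(0.75) ≈ 2.11700, v(1) ≈ 2.71828, v(1.25) ≈ 3.49034, v(1.5) ≈ 4.48169, v(1.75) ≈ 5.75460, v(2) ≈ 7.38906.
T_8 = (Δx/2)·[v(x_0) + 2v(x_1) + ... + 2v(x_{7}) + v(x_8)].
Sum ≈ 6.42230.

6.42230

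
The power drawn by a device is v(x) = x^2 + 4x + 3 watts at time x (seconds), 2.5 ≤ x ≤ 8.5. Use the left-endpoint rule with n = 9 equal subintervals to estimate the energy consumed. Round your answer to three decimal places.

319.944

Δx = (8.5 − 2.5)/9 = 2/3.
Left endpoints: 2.5, 19/6, 23/6, 4.5, 31/6, 35/6, 6.5, 43/6, 47/6.
v(2.5) = 19.25, v(19/6) = 925/36, v(23/6) = 1189/36, v(4.5) = 41.25, v(31/6) = 1813/36, v(35/6) = 2173/36, v(6.5) = 71.25, v(43/6) = 2989/36, v(47/6) = 3445/36.
Sum = Δx · [v(2.5) + v(19/6) + v(23/6) + ...].
Sum ≈ 319.944.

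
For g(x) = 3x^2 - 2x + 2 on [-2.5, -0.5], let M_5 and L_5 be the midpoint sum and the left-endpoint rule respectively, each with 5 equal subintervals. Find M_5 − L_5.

M_5 = 25.42.
L_5 = 30.06.
M_5 − L_5 = -4.64.

-4.64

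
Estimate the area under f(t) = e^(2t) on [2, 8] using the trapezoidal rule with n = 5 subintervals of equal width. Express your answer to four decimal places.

6395494.6192

Δt = (8 − 2)/5 = 1.2.
f(2) ≈ 54.5982, f(3.2) ≈ 601.8450, f(4.4) ≈ 6634.2440, f(5.6) ≈ 73130.4418, f(6.8) ≈ 806129.7591, f(8) ≈ 8886110.5205.
T_5 = (Δt/2)·[f(t_0) + 2f(t_1) + ... + 2f(t_{4}) + f(t_5)].
Sum ≈ 6395494.6192.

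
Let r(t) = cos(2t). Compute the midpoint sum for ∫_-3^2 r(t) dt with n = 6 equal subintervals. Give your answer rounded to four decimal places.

-0.5833

Δt = (2 − (-3))/6 = 5/6.
Midpoints: -31/12, -1.75, -11/12, -1/12, 0.75, 19/12.
r(-31/12) ≈ 0.4388, r(-1.75) ≈ -0.9365, r(-11/12) ≈ -0.2595, r(-1/12) ≈ 0.9861, r(0.75) ≈ 0.0707, r(19/12) ≈ -0.9997.
Sum = Δt · [r(-31/12) + r(-1.75) + r(-11/12) + ...].
Sum ≈ -0.5833.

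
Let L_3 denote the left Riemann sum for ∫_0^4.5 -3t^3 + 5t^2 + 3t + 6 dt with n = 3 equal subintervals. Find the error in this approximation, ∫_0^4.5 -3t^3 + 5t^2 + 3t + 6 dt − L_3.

-93.234375

Exact integral: ∫_0^4.5 f(t) dt = -98.296875.
L_3 = -5.0625.
Error = -98.296875 − (-5.0625) = -93.234375.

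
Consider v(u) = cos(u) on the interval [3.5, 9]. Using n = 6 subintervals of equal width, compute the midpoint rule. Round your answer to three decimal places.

0.790

Δu = (9 − 3.5)/6 = 11/12.
Midpoints: 95/24, 4.875, 139/24, 161/24, 7.625, 205/24.
v(95/24) ≈ -0.685, v(4.875) ≈ 0.162, v(139/24) ≈ 0.882, v(161/24) ≈ 0.911, v(7.625) ≈ 0.227, v(205/24) ≈ -0.635.
Sum = Δu · [v(95/24) + v(4.875) + v(139/24) + ...].
Sum ≈ 0.790.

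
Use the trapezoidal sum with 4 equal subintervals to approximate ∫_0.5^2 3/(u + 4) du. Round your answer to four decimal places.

0.8638

Δu = (2 − 0.5)/4 = 0.375.
f(0.5) = 2/3, f(0.875) = 8/13, f(1.25) = 4/7, f(1.625) = 8/15, f(2) = 0.5.
T_4 = (Δu/2)·[f(u_0) + 2f(u_1) + 2f(u_2) + 2f(u_3) + f(u_4)].
Sum ≈ 0.8638.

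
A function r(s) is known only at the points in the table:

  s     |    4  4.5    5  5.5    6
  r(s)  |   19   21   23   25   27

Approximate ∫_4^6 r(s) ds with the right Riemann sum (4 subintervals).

48

Δs = 0.5.
Sum = 0.5·[21 + 23 + 25 + 27] = 48.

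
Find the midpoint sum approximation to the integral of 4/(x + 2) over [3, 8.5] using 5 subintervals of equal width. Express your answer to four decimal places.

2.9616

Δx = (8.5 − 3)/5 = 1.1.
Midpoints: 3.55, 4.65, 5.75, 6.85, 7.95.
f(3.55) = 80/111, f(4.65) = 80/133, f(5.75) = 16/31, f(6.85) = 80/177, f(7.95) = 80/199.
Sum = Δx · [f(3.55) + f(4.65) + f(5.75) + f(6.85) + f(7.95)].
Sum ≈ 2.9616.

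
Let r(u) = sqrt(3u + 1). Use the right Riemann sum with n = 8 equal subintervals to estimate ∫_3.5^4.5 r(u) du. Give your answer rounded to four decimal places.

3.6295

Δu = (4.5 − 3.5)/8 = 0.125.
Right endpoints: 3.625, 3.75, 3.875, 4, 4.125, 4.25, 4.375, 4.5.
r(3.625) ≈ 3.4460, r(3.75) ≈ 3.5000, r(3.875) ≈ 3.5532, r(4) ≈ 3.6056, r(4.125) ≈ 3.6572, r(4.25) ≈ 3.7081, r(4.375) ≈ 3.7583, r(4.5) ≈ 3.8079.
Sum = Δu · [r(3.625) + r(3.75) + r(3.875) + ...].
Sum ≈ 3.6295.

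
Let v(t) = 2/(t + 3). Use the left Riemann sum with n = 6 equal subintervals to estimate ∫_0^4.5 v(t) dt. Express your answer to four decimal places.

1.9913

Δt = (4.5 − 0)/6 = 0.75.
Left endpoints: 0, 0.75, 1.5, 2.25, 3, 3.75.
v(0) = 2/3, v(0.75) = 8/15, v(1.5) = 4/9, v(2.25) = 8/21, v(3) = 1/3, v(3.75) = 8/27.
Sum = Δt · [v(0) + v(0.75) + v(1.5) + ...].
Sum ≈ 1.9913.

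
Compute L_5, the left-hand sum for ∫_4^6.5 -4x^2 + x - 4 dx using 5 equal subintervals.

-252.5

Δx = (6.5 − 4)/5 = 0.5.
Left endpoints: 4, 4.5, 5, 5.5, 6.
f(4) = -64, f(4.5) = -80.5, f(5) = -99, f(5.5) = -119.5, f(6) = -142.
Sum = Δx · [f(4) + f(4.5) + f(5) + f(5.5) + f(6)].
Sum = -252.5.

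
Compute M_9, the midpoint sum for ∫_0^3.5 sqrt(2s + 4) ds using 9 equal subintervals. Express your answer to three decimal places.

9.496

Δs = (3.5 − 0)/9 = 7/18.
Midpoints: 7/36, 7/12, 35/36, 49/36, 1.75, 77/36, 91/36, 35/12, 119/36.
f(7/36) ≈ 2.095, f(7/12) ≈ 2.273, f(35/36) ≈ 2.438, f(49/36) ≈ 2.593, f(1.75) ≈ 2.739, f(77/36) ≈ 2.877, f(91/36) ≈ 3.009, f(35/12) ≈ 3.136, f(119/36) ≈ 3.257.
Sum = Δs · [f(7/36) + f(7/12) + f(35/36) + ...].
Sum ≈ 9.496.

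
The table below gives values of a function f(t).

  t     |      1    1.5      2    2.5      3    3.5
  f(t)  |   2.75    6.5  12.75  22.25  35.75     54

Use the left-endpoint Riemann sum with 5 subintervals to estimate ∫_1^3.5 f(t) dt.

40

Δt = 0.5.
Sum = 0.5·[2.75 + 6.5 + 12.75 + 22.25 + 35.75] = 40.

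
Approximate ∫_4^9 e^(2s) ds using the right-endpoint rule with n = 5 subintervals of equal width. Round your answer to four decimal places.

75933465.1992

Δs = (9 − 4)/5 = 1.
Right endpoints: 5, 6, 7, 8, 9.
f(5) ≈ 22026.4658, f(6) ≈ 162754.7914, f(7) ≈ 1202604.2842, f(8) ≈ 8886110.5205, f(9) ≈ 65659969.1373.
Sum = Δs · [f(5) + f(6) + f(7) + f(8) + f(9)].
Sum ≈ 75933465.1992.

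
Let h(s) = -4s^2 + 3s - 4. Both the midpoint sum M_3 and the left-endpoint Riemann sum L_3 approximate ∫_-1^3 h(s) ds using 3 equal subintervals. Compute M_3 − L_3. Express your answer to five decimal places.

-6.22222

M_3 ≈ -38.9629630.
L_3 ≈ -32.7407407.
M_3 − L_3 ≈ -6.22222.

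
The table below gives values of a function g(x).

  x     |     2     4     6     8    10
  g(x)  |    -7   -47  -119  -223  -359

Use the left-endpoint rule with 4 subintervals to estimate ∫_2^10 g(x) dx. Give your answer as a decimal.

Δx = 2.
Sum = 2·[(-7) + (-47) + (-119) + (-223)] = -792.

-792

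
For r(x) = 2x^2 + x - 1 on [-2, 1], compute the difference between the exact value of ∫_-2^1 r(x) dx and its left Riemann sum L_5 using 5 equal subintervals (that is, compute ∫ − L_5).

Exact integral: ∫_-2^1 r(x) dx = 1.5.
L_5 = 2.76.
Error = 1.5 − 2.76 = -1.26.

-1.26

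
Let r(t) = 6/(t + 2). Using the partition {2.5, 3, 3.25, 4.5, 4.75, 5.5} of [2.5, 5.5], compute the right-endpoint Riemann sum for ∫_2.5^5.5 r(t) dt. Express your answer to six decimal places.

Subinterval widths: 0.5, 0.25, 1.25, 0.25, 0.75.
Right endpoints: 3, 3.25, 4.5, 4.75, 5.5.
r(3) = 1.2, r(3.25) = 8/7, r(4.5) = 12/13, r(4.75) = 8/9, r(5.5) = 0.8.
Sum = Σ Δt_i · r(t_i).
Sum ≈ 2.861783.

2.861783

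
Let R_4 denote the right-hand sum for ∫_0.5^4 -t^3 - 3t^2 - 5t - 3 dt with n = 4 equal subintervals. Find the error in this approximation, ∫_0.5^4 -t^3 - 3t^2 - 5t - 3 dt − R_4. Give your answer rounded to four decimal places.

Exact integral: ∫_0.5^4 f(t) dt = -177.734375.
R_4 ≈ -238.362305.
Error ≈ -177.734375 − (-238.362305) ≈ 60.6279.

60.6279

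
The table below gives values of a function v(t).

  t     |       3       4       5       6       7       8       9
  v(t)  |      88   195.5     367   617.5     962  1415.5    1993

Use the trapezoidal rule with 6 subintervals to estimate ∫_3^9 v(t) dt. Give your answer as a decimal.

Δt = 1.
T_6 = (1/2)·[88 + 2·195.5 + 2·367 + 2·617.5 + 2·962 + 2·1415.5 + 1993] = 4598.

4598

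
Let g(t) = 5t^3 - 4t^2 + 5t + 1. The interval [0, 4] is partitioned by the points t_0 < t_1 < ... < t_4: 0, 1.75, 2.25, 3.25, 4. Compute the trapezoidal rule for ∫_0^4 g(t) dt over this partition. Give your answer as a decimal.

Subinterval widths: 1.75, 0.5, 1, 0.75.
g(0) = 1, g(1.75) = 24.296875, g(2.25) = 48.953125, g(3.25) = 146.640625, g(4) = 277.
On each subinterval the trapezoid contributes (Δt_i/2)·[g(t_{i-1}) + g(t_i)].
Sum = 297.109375.

297.109375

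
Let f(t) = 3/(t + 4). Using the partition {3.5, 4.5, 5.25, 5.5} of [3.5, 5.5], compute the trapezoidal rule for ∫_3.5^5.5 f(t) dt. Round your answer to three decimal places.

Subinterval widths: 1, 0.75, 0.25.
f(3.5) = 0.4, f(4.5) = 6/17, f(5.25) = 12/37, f(5.5) = 6/19.
On each subinterval the trapezoid contributes (Δt_i/2)·[f(t_{i-1}) + f(t_i)].
Sum ≈ 0.710.

0.710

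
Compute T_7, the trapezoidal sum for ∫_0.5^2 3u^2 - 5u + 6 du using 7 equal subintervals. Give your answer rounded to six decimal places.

7.534439

Δu = (2 − 0.5)/7 = 3/14.
f(0.5) = 4.25, f(5/7) = 194/49, f(13/14) = 773/196, f(8/7) = 206/49, f(19/14) = 929/196, f(11/7) = 272/49, f(25/14) = 1301/196, f(2) = 8.
T_7 = (Δu/2)·[f(u_0) + 2f(u_1) + ... + 2f(u_{6}) + f(u_7)].
Sum ≈ 7.534439.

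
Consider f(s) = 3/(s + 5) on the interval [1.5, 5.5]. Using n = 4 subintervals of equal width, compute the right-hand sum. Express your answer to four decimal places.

1.3544

Δs = (5.5 − 1.5)/4 = 1.
Right endpoints: 2.5, 3.5, 4.5, 5.5.
f(2.5) = 0.4, f(3.5) = 6/17, f(4.5) = 6/19, f(5.5) = 2/7.
Sum = Δs · [f(2.5) + f(3.5) + f(4.5) + f(5.5)].
Sum ≈ 1.3544.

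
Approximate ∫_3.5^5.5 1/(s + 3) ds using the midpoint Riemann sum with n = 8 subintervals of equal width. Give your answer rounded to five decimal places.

Δs = (5.5 − 3.5)/8 = 0.25.
Midpoints: 3.625, 3.875, 4.125, 4.375, 4.625, 4.875, 5.125, 5.375.
f(3.625) = 8/53, f(3.875) = 8/55, f(4.125) = 8/57, f(4.375) = 8/59, f(4.625) = 8/61, f(4.875) = 8/63, f(5.125) = 8/65, f(5.375) = 8/67.
Sum = Δs · [f(3.625) + f(3.875) + f(4.125) + ...].
Sum ≈ 0.26824.

0.26824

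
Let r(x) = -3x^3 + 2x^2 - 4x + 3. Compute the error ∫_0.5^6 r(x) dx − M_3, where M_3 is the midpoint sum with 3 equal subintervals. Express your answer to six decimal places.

-41.978877

Exact integral: ∫_0.5^6 r(x) dx ≈ -883.03645833.
M_3 ≈ -841.05758102.
Error ≈ -883.03645833 − (-841.05758102) ≈ -41.978877.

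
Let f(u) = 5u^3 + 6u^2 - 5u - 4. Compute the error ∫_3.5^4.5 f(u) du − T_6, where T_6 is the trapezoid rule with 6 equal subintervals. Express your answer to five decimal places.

Exact integral: ∫_3.5^4.5 f(u) du = 397.5.
T_6 ≈ 397.8055556.
Error ≈ 397.5 − 397.8055556 ≈ -0.30556.

-0.30556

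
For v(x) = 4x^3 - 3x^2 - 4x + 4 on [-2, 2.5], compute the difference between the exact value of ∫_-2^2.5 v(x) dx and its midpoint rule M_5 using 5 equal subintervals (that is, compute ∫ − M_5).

Exact integral: ∫_-2^2.5 v(x) dx = 12.9375.
M_5 = 12.9375.
Error = 12.9375 − 12.9375 = 0.

0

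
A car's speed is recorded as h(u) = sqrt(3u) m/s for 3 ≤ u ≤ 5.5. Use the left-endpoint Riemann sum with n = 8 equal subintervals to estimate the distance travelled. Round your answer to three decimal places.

Δu = (5.5 − 3)/8 = 0.3125.
Left endpoints: 3, 3.3125, 3.625, 3.9375, 4.25, 4.5625, 4.875, 5.1875.
h(3) ≈ 3.000, h(3.3125) ≈ 3.152, h(3.625) ≈ 3.298, h(3.9375) ≈ 3.437, h(4.25) ≈ 3.571, h(4.5625) ≈ 3.700, h(4.875) ≈ 3.824, h(5.1875) ≈ 3.945.
Sum = Δu · [h(3) + h(3.3125) + h(3.625) + ...].
Sum ≈ 8.727.

8.727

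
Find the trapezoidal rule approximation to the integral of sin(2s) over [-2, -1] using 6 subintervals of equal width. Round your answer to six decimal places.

-0.117647

Δs = (-1 − (-2))/6 = 1/6.
f(-2) ≈ 0.756802, f(-11/6) ≈ 0.501277, f(-5/3) ≈ 0.190568, f(-1.5) ≈ -0.141120, f(-4/3) ≈ -0.457273, f(-7/6) ≈ -0.723086, f(-1) ≈ -0.909297.
T_6 = (Δs/2)·[f(s_0) + 2f(s_1) + ... + 2f(s_{5}) + f(s_6)].
Sum ≈ -0.117647.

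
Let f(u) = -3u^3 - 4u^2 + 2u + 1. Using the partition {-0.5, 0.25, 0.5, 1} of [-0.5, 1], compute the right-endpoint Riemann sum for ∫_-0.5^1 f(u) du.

-0.94140625

Subinterval widths: 0.75, 0.25, 0.5.
Right endpoints: 0.25, 0.5, 1.
f(0.25) = 1.203125, f(0.5) = 0.625, f(1) = -4.
Sum = Σ Δu_i · f(u_i).
Sum = -0.94140625.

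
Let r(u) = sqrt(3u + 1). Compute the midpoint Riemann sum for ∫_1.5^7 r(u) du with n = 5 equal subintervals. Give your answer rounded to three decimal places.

Δu = (7 − 1.5)/5 = 1.1.
Midpoints: 2.05, 3.15, 4.25, 5.35, 6.45.
r(2.05) ≈ 2.674, r(3.15) ≈ 3.233, r(4.25) ≈ 3.708, r(5.35) ≈ 4.129, r(6.45) ≈ 4.511.
Sum = Δu · [r(2.05) + r(3.15) + r(4.25) + r(5.35) + r(6.45)].
Sum ≈ 20.080.

20.080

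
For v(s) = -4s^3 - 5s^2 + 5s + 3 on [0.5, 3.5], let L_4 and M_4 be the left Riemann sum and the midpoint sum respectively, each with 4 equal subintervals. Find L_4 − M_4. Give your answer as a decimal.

L_4 = -109.40625.
M_4 = -178.171875.
L_4 − M_4 = 68.765625.

68.765625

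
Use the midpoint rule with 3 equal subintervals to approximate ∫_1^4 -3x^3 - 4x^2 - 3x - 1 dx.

Δx = (4 − 1)/3 = 1.
Midpoints: 1.5, 2.5, 3.5.
f(1.5) = -24.625, f(2.5) = -80.375, f(3.5) = -189.125.
Sum = Δx · [f(1.5) + f(2.5) + f(3.5)].
Sum = -294.125.

-294.125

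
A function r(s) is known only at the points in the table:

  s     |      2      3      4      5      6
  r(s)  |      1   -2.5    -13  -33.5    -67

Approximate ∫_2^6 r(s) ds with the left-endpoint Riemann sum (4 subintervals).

Δs = 1.
Sum = 1·[1 + (-2.5) + (-13) + (-33.5)] = -48.

-48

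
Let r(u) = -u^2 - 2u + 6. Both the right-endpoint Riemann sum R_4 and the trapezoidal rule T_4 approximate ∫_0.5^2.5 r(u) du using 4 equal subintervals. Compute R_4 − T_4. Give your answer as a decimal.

-2.5

R_4 = -1.75.
T_4 = 0.75.
R_4 − T_4 = -2.5.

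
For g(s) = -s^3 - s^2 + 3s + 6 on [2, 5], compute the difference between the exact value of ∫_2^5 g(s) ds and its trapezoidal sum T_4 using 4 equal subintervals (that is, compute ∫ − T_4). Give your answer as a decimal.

3.234375

Exact integral: ∫_2^5 g(s) ds = -141.75.
T_4 = -144.984375.
Error = -141.75 − (-144.984375) = 3.234375.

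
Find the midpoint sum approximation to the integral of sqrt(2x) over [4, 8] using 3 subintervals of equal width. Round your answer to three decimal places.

13.798

Δx = (8 − 4)/3 = 4/3.
Midpoints: 14/3, 6, 22/3.
f(14/3) ≈ 3.055, f(6) ≈ 3.464, f(22/3) ≈ 3.830.
Sum = Δx · [f(14/3) + f(6) + f(22/3)].
Sum ≈ 13.798.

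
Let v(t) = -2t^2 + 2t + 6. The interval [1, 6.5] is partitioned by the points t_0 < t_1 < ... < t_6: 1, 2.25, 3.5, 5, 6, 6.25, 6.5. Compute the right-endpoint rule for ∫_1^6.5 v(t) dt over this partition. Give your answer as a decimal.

Subinterval widths: 1.25, 1.25, 1.5, 1, 0.25, 0.25.
Right endpoints: 2.25, 3.5, 5, 6, 6.25, 6.5.
v(2.25) = 0.375, v(3.5) = -11.5, v(5) = -34, v(6) = -54, v(6.25) = -59.625, v(6.5) = -65.5.
Sum = Σ Δt_i · v(t_i).
Sum = -150.1875.

-150.1875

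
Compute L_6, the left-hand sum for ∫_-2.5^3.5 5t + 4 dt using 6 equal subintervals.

24

Δt = (3.5 − (-2.5))/6 = 1.
Left endpoints: -2.5, -1.5, -0.5, 0.5, 1.5, 2.5.
f(-2.5) = -8.5, f(-1.5) = -3.5, f(-0.5) = 1.5, f(0.5) = 6.5, f(1.5) = 11.5, f(2.5) = 16.5.
Sum = Δt · [f(-2.5) + f(-1.5) + f(-0.5) + ...].
Sum = 24.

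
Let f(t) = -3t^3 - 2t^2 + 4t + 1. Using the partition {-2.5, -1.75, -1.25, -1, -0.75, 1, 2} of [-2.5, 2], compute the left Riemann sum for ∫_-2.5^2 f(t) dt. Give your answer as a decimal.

16.9375

Subinterval widths: 0.75, 0.5, 0.25, 0.25, 1.75, 1.
Left endpoints: -2.5, -1.75, -1.25, -1, -0.75, 1.
f(-2.5) = 25.375, f(-1.75) = 3.953125, f(-1.25) = -1.265625, f(-1) = -2, f(-0.75) = -1.859375, f(1) = 0.
Sum = Σ Δt_i · f(t_i).
Sum = 16.9375.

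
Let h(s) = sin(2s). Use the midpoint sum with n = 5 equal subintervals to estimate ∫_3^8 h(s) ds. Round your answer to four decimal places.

Δs = (8 − 3)/5 = 1.
Midpoints: 3.5, 4.5, 5.5, 6.5, 7.5.
h(3.5) ≈ 0.6570, h(4.5) ≈ 0.4121, h(5.5) ≈ -1.0000, h(6.5) ≈ 0.4202, h(7.5) ≈ 0.6503.
Sum = Δs · [h(3.5) + h(4.5) + h(5.5) + h(6.5) + h(7.5)].
Sum ≈ 1.1396.

1.1396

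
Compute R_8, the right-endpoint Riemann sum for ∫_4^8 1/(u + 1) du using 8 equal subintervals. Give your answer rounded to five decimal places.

Δu = (8 − 4)/8 = 0.5.
Right endpoints: 4.5, 5, 5.5, 6, 6.5, 7, 7.5, 8.
f(4.5) = 2/11, f(5) = 1/6, f(5.5) = 2/13, f(6) = 1/7, f(6.5) = 2/15, f(7) = 0.125, f(7.5) = 2/17, f(8) = 1/9.
Sum = Δu · [f(4.5) + f(5) + f(5.5) + ...].
Sum ≈ 0.56614.

0.56614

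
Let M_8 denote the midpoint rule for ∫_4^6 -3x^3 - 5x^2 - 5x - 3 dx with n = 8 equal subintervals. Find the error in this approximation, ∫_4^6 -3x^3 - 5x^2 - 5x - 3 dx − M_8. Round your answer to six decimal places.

-0.520833

Exact integral: ∫_4^6 f(x) dx ≈ -1089.33333333.
M_8 = -1088.8125.
Error ≈ -1089.33333333 − (-1088.8125) ≈ -0.520833.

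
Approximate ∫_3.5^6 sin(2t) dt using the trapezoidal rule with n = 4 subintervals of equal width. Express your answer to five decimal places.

-0.03896

Δt = (6 − 3.5)/4 = 0.625.
f(3.5) ≈ 0.65699, f(4.125) ≈ 0.92260, f(4.75) ≈ -0.07515, f(5.375) ≈ -0.97000, f(6) ≈ -0.53657.
T_4 = (Δt/2)·[f(t_0) + 2f(t_1) + 2f(t_2) + 2f(t_3) + f(t_4)].
Sum ≈ -0.03896.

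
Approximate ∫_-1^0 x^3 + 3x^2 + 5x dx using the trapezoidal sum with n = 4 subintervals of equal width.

-1.734375

Δx = (0 − (-1))/4 = 0.25.
f(-1) = -3, f(-0.75) = -2.484375, f(-0.5) = -1.875, f(-0.25) = -1.078125, f(0) = 0.
T_4 = (Δx/2)·[f(x_0) + 2f(x_1) + 2f(x_2) + 2f(x_3) + f(x_4)].
Sum = -1.734375.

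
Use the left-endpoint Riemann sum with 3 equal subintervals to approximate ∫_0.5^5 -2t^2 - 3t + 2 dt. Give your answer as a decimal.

-67.5

Δt = (5 − 0.5)/3 = 1.5.
Left endpoints: 0.5, 2, 3.5.
f(0.5) = 0, f(2) = -12, f(3.5) = -33.
Sum = Δt · [f(0.5) + f(2) + f(3.5)].
Sum = -67.5.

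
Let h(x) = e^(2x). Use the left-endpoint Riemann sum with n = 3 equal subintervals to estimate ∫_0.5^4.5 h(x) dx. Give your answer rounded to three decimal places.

Δx = (4.5 − 0.5)/3 = 4/3.
Left endpoints: 0.5, 11/6, 19/6.
h(0.5) ≈ 2.718, h(11/6) ≈ 39.121, h(19/6) ≈ 563.030.
Sum = Δx · [h(0.5) + h(11/6) + h(19/6)].
Sum ≈ 806.493.

806.493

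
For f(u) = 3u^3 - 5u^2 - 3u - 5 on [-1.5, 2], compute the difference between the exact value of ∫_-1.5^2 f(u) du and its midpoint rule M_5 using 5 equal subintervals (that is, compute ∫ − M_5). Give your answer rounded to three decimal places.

-0.393

Exact integral: ∫_-1.5^2 f(u) du ≈ -30.88021.
M_5 = -30.4871875.
Error ≈ -30.88021 − (-30.4871875) ≈ -0.393.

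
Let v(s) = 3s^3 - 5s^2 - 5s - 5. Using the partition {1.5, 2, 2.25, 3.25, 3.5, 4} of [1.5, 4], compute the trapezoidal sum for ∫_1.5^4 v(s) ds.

44.50390625

Subinterval widths: 0.5, 0.25, 1, 0.25, 0.5.
v(1.5) = -13.625, v(2) = -11, v(2.25) = -7.390625, v(3.25) = 28.921875, v(3.5) = 44.875, v(4) = 87.
On each subinterval the trapezoid contributes (Δs_i/2)·[v(s_{i-1}) + v(s_i)].
Sum = 44.50390625.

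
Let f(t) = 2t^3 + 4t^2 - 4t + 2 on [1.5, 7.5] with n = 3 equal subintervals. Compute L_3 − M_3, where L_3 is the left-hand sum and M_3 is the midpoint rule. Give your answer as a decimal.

L_3 = 1136.5.
M_3 = 1979.5.
L_3 − M_3 = -843.

-843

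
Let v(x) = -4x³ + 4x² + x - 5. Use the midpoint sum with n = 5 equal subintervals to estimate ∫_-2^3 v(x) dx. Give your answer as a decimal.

-40

Δx = (3 − (-2))/5 = 1.
Midpoints: -1.5, -0.5, 0.5, 1.5, 2.5.
v(-1.5) = 16, v(-0.5) = -4, v(0.5) = -4, v(1.5) = -8, v(2.5) = -40.
Sum = Δx · [v(-1.5) + v(-0.5) + v(0.5) + v(1.5) + v(2.5)].
Sum = -40.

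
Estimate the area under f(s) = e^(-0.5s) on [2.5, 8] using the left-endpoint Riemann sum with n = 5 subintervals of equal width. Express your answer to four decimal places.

Δs = (8 − 2.5)/5 = 1.1.
Left endpoints: 2.5, 3.6, 4.7, 5.8, 6.9.
f(2.5) ≈ 0.2865, f(3.6) ≈ 0.1653, f(4.7) ≈ 0.0954, f(5.8) ≈ 0.0550, f(6.9) ≈ 0.0317.
Sum = Δs · [f(2.5) + f(3.6) + f(4.7) + f(5.8) + f(6.9)].
Sum ≈ 0.6973.

0.6973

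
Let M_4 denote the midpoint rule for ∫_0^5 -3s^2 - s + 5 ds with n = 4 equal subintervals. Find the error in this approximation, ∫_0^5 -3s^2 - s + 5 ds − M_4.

-1.953125

Exact integral: ∫_0^5 f(s) ds = -112.5.
M_4 = -110.546875.
Error = -112.5 − (-110.546875) = -1.953125.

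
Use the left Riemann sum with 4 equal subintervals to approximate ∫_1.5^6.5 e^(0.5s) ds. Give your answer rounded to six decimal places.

Δs = (6.5 − 1.5)/4 = 1.25.
Left endpoints: 1.5, 2.75, 4, 5.25.
f(1.5) ≈ 2.117000, f(2.75) ≈ 3.955077, f(4) ≈ 7.389056, f(5.25) ≈ 13.804574.
Sum = Δs · [f(1.5) + f(2.75) + f(4) + f(5.25)].
Sum ≈ 34.082134.

34.082134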